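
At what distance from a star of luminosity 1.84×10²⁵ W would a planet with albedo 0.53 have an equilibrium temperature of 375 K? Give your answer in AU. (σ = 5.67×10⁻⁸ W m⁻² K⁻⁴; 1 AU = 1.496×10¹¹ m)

d ≈ 0.0828 AU

From T_eq⁴ = L(1−A)/(16πσd²): d = √[L(1−A)/(16πσT_eq⁴)].
d = √[1.84×10²⁵ × 0.47 / (16π × 5.67×10⁻⁸ × (375)⁴)] = 1.24×10¹⁰ m = 0.0828 AU.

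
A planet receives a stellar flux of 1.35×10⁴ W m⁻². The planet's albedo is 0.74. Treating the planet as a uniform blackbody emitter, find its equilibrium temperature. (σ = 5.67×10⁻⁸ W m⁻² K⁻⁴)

Energy balance: absorbed = emitted ⇒ πR²·S(1−A) = 4πR²·σT_eq⁴, so T_eq⁴ = S(1−A)/(4σ).
T_eq = [1.35×10⁴ × 0.26 / (4 × 5.67×10⁻⁸)]^(1/4) = (1.55×10¹⁰)^(1/4) = 353 K.

T_eq ≈ 353 K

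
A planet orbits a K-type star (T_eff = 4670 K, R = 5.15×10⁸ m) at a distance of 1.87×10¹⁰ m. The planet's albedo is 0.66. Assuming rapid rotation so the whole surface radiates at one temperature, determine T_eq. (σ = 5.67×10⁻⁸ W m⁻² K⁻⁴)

T_eq ≈ 418 K

L = 4πR_⋆²σT_⋆⁴ = 4π(5.15×10⁸)² × 5.67×10⁻⁸ × (4670)⁴ = 8.99×10²⁵ W.
S = L/(4πd²) = 2.05×10⁴ W m⁻².
Energy balance: absorbed = emitted ⇒ πR²·S(1−A) = 4πR²·σT_eq⁴, so T_eq⁴ = S(1−A)/(4σ).
T_eq = [2.05×10⁴ × 0.34 / (4 × 5.67×10⁻⁸)]^(1/4) = (3.07×10¹⁰)^(1/4) = 418 K.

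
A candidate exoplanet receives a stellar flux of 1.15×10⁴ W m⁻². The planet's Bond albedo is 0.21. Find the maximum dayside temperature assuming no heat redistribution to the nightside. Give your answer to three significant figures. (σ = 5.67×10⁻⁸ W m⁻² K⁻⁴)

T_ss ≈ 633 K

With no redistribution each surface element balances locally: S(1−A) = σT⁴.
T = [1.15×10⁴ × 0.79 / 5.67×10⁻⁸]^(1/4) = (1.60×10¹¹)^(1/4) = 633 K.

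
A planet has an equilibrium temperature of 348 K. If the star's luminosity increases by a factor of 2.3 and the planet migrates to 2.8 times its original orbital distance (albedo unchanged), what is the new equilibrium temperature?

T_eq ≈ 256 K

T_eq ∝ L^(1/4) · d^(−1/2).
T′ = 348 × 2.3^(1/4) / 2.8^(1/2) = 256 K.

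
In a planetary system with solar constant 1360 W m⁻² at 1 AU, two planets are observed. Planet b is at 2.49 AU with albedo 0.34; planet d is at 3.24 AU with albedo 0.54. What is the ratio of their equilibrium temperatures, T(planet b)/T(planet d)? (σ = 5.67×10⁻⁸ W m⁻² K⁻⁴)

T_eq = [S₀(1−A)/(4σd²)]^(1/4), so T ∝ (1−A)^(1/4) / √d.
T₁ = [1360×0.66/(4×5.67×10⁻⁸×2.49²)]^(1/4) = 158.95 K.
T₂ = [1360×0.46/(4×5.67×10⁻⁸×3.24²)]^(1/4) = 127.32 K.

T₁/T₂ ≈ 1.248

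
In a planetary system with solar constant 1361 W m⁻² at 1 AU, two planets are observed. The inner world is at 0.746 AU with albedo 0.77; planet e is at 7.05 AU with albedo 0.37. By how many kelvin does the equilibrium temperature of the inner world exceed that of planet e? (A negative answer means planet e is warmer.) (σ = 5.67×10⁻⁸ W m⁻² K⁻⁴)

T_eq = [S₀(1−A)/(4σd²)]^(1/4), so T ∝ (1−A)^(1/4) / √d.
T₁ = [1361×0.23/(4×5.67×10⁻⁸×0.746²)]^(1/4) = 223.16 K.
T₂ = [1361×0.63/(4×5.67×10⁻⁸×7.05²)]^(1/4) = 93.39 K.

ΔT ≈ 129.8 K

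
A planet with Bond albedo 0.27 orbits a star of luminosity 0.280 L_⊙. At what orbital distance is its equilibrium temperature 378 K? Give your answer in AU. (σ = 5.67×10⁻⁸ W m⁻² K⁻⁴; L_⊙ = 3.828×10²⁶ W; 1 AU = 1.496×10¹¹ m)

d ≈ 0.245 AU

L = 0.280 × 3.828×10²⁶ = 1.07×10²⁶ W.
From T_eq⁴ = L(1−A)/(16πσd²): d = √[L(1−A)/(16πσT_eq⁴)].
d = √[1.07×10²⁶ × 0.73 / (16π × 5.67×10⁻⁸ × (378)⁴)] = 3.67×10¹⁰ m = 0.245 AU.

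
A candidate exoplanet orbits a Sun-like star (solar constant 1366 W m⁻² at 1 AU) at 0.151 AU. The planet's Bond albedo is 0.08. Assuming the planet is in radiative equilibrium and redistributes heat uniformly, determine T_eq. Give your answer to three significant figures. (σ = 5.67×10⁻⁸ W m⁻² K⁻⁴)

Flux at 0.151 AU: S = 1366/0.151² = 5.99×10⁴ W m⁻².
Energy balance: absorbed = emitted ⇒ πR²·S(1−A) = 4πR²·σT_eq⁴, so T_eq⁴ = S(1−A)/(4σ).
T_eq = [5.99×10⁴ × 0.92 / (4 × 5.67×10⁻⁸)]^(1/4) = (2.43×10¹¹)^(1/4) = 702 K.

T_eq ≈ 702 K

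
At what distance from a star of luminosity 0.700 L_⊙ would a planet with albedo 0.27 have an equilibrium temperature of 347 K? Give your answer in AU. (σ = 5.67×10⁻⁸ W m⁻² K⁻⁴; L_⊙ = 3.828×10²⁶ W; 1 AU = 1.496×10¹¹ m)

L = 0.700 × 3.828×10²⁶ = 2.68×10²⁶ W.
From T_eq⁴ = L(1−A)/(16πσd²): d = √[L(1−A)/(16πσT_eq⁴)].
d = √[2.68×10²⁶ × 0.73 / (16π × 5.67×10⁻⁸ × (347)⁴)] = 6.88×10¹⁰ m = 0.460 AU.

d ≈ 0.460 AU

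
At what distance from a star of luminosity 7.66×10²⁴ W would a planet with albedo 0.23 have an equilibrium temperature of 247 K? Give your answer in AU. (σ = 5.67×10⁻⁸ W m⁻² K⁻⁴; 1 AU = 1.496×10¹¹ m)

From T_eq⁴ = L(1−A)/(16πσd²): d = √[L(1−A)/(16πσT_eq⁴)].
d = √[7.66×10²⁴ × 0.77 / (16π × 5.67×10⁻⁸ × (247)⁴)] = 2.36×10¹⁰ m = 0.158 AU.

d ≈ 0.158 AU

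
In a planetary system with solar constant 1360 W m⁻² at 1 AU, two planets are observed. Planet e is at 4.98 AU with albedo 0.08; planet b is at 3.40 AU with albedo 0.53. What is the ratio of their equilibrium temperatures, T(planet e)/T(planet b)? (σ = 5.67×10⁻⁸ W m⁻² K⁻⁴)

T₁/T₂ ≈ 0.977

T_eq = [S₀(1−A)/(4σd²)]^(1/4), so T ∝ (1−A)^(1/4) / √d.
T₁ = [1360×0.92/(4×5.67×10⁻⁸×4.98²)]^(1/4) = 122.13 K.
T₂ = [1360×0.47/(4×5.67×10⁻⁸×3.40²)]^(1/4) = 124.96 K.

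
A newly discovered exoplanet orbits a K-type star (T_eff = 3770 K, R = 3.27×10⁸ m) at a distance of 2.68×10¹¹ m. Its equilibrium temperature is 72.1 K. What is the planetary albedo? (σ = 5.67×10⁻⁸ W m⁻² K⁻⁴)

L = 4πR_⋆²σT_⋆⁴ = 4π(3.27×10⁸)² × 5.67×10⁻⁸ × (3770)⁴ = 1.54×10²⁵ W.
S = L/(4πd²) = 17.1 W m⁻².
From T_eq⁴ = S(1−A)/(4σ): 1−A = 4σT_eq⁴/S.
1−A = 4 × 5.67×10⁻⁸ × (72.1)⁴ / 17.1 = 0.359.

A ≈ 0.64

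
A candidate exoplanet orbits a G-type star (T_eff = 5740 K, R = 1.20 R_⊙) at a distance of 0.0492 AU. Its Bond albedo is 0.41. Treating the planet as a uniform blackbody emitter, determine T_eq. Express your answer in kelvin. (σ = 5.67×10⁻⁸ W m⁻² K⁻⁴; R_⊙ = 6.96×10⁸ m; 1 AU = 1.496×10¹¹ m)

T_eq ≈ 1200 K

R_⋆ = 1.20 × 6.96×10⁸ = 8.35×10⁸ m.
d = 0.0492 AU = 7.36×10⁹ m.
L = 4πR_⋆²σT_⋆⁴ = 4π(8.35×10⁸)² × 5.67×10⁻⁸ × (5740)⁴ = 5.40×10²⁶ W.
S = L/(4πd²) = 7.93×10⁵ W m⁻².
Energy balance: absorbed = emitted ⇒ πR²·S(1−A) = 4πR²·σT_eq⁴, so T_eq⁴ = S(1−A)/(4σ).
T_eq = [7.93×10⁵ × 0.59 / (4 × 5.67×10⁻⁸)]^(1/4) = (2.06×10¹²)^(1/4) = 1200 K.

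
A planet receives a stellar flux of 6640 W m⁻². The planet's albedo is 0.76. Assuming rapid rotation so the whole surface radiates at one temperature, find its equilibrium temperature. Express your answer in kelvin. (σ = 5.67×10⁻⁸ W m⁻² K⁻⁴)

T_eq ≈ 290 K

Energy balance: absorbed = emitted ⇒ πR²·S(1−A) = 4πR²·σT_eq⁴, so T_eq⁴ = S(1−A)/(4σ).
T_eq = [6640 × 0.24 / (4 × 5.67×10⁻⁸)]^(1/4) = (7.03×10⁹)^(1/4) = 290 K.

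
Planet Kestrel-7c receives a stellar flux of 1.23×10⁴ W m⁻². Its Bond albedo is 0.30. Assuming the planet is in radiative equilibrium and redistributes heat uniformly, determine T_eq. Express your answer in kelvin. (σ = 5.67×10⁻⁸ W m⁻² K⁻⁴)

T_eq ≈ 441 K

Energy balance: absorbed = emitted ⇒ πR²·S(1−A) = 4πR²·σT_eq⁴, so T_eq⁴ = S(1−A)/(4σ).
T_eq = [1.23×10⁴ × 0.70 / (4 × 5.67×10⁻⁸)]^(1/4) = (3.80×10¹⁰)^(1/4) = 441 K.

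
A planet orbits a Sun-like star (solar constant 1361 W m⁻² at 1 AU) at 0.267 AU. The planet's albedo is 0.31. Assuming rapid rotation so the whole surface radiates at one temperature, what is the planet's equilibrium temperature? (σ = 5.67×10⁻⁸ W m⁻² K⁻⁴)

T_eq ≈ 491 K

Flux at 0.267 AU: S = 1361/0.267² = 1.91×10⁴ W m⁻².
Energy balance: absorbed = emitted ⇒ πR²·S(1−A) = 4πR²·σT_eq⁴, so T_eq⁴ = S(1−A)/(4σ).
T_eq = [1.91×10⁴ × 0.69 / (4 × 5.67×10⁻⁸)]^(1/4) = (5.81×10¹⁰)^(1/4) = 491 K.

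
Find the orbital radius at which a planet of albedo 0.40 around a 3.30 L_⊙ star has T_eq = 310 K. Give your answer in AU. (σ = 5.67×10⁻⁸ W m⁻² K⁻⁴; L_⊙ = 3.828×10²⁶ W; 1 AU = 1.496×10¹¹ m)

d ≈ 1.13 AU

L = 3.30 × 3.828×10²⁶ = 1.26×10²⁷ W.
From T_eq⁴ = L(1−A)/(16πσd²): d = √[L(1−A)/(16πσT_eq⁴)].
d = √[1.26×10²⁷ × 0.60 / (16π × 5.67×10⁻⁸ × (310)⁴)] = 1.70×10¹¹ m = 1.13 AU.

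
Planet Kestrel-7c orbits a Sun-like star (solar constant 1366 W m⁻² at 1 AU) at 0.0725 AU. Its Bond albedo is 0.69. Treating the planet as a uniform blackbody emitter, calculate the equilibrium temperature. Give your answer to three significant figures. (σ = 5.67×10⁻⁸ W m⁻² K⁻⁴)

Flux at 0.0725 AU: S = 1366/0.0725² = 2.60×10⁵ W m⁻².
Energy balance: absorbed = emitted ⇒ πR²·S(1−A) = 4πR²·σT_eq⁴, so T_eq⁴ = S(1−A)/(4σ).
T_eq = [2.60×10⁵ × 0.31 / (4 × 5.67×10⁻⁸)]^(1/4) = (3.55×10¹¹)^(1/4) = 772 K.

T_eq ≈ 772 K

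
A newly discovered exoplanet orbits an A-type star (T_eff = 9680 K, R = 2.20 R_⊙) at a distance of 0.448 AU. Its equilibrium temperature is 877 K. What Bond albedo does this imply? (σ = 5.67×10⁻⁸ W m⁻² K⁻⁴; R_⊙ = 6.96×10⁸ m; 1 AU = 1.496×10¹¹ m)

R_⋆ = 2.20 × 6.96×10⁸ = 1.53×10⁹ m.
d = 0.448 AU = 6.70×10¹⁰ m.
L = 4πR_⋆²σT_⋆⁴ = 4π(1.53×10⁹)² × 5.67×10⁻⁸ × (9680)⁴ = 1.47×10²⁸ W.
S = L/(4πd²) = 2.60×10⁵ W m⁻².
From T_eq⁴ = S(1−A)/(4σ): 1−A = 4σT_eq⁴/S.
1−A = 4 × 5.67×10⁻⁸ × (877)⁴ / 2.60×10⁵ = 0.516.

A ≈ 0.48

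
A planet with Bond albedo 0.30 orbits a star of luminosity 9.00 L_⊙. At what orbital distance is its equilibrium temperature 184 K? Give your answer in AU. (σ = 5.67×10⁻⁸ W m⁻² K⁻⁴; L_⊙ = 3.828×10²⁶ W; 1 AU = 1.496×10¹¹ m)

d ≈ 5.74 AU

L = 9.00 × 3.828×10²⁶ = 3.45×10²⁷ W.
From T_eq⁴ = L(1−A)/(16πσd²): d = √[L(1−A)/(16πσT_eq⁴)].
d = √[3.45×10²⁷ × 0.70 / (16π × 5.67×10⁻⁸ × (184)⁴)] = 8.59×10¹¹ m = 5.74 AU.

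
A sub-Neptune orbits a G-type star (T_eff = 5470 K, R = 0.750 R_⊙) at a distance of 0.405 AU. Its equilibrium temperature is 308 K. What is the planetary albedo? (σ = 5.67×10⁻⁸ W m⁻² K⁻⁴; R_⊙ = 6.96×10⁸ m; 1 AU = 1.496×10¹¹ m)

A ≈ 0.46

R_⋆ = 0.750 × 6.96×10⁸ = 5.22×10⁸ m.
d = 0.405 AU = 6.06×10¹⁰ m.
L = 4πR_⋆²σT_⋆⁴ = 4π(5.22×10⁸)² × 5.67×10⁻⁸ × (5470)⁴ = 1.74×10²⁶ W.
S = L/(4πd²) = 3770 W m⁻².
From T_eq⁴ = S(1−A)/(4σ): 1−A = 4σT_eq⁴/S.
1−A = 4 × 5.67×10⁻⁸ × (308)⁴ / 3770 = 0.542.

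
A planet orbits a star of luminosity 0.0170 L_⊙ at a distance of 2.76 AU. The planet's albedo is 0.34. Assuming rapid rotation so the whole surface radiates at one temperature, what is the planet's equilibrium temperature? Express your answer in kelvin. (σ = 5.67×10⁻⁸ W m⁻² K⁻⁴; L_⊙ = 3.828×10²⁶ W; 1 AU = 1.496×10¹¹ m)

d = 2.76 AU = 4.13×10¹¹ m.
L = 0.0170 × 3.828×10²⁶ = 6.51×10²⁴ W.
Flux: S = L/(4πd²) = 6.51×10²⁴/(4π×(4.13×10¹¹)²) = 3.04 W m⁻².
Energy balance: absorbed = emitted ⇒ πR²·S(1−A) = 4πR²·σT_eq⁴, so T_eq⁴ = S(1−A)/(4σ).
T_eq = [3.04 × 0.66 / (4 × 5.67×10⁻⁸)]^(1/4) = (8.84×10⁶)^(1/4) = 54.5 K.

T_eq ≈ 54.5 K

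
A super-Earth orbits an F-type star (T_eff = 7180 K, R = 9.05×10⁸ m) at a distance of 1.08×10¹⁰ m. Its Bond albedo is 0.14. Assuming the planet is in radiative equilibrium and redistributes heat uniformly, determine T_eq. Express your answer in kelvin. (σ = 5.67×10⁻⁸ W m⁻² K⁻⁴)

T_eq ≈ 1420 K

L = 4πR_⋆²σT_⋆⁴ = 4π(9.05×10⁸)² × 5.67×10⁻⁸ × (7180)⁴ = 1.55×10²⁷ W.
S = L/(4πd²) = 1.06×10⁶ W m⁻².
Energy balance: absorbed = emitted ⇒ πR²·S(1−A) = 4πR²·σT_eq⁴, so T_eq⁴ = S(1−A)/(4σ).
T_eq = [1.06×10⁶ × 0.86 / (4 × 5.67×10⁻⁸)]^(1/4) = (4.01×10¹²)^(1/4) = 1420 K.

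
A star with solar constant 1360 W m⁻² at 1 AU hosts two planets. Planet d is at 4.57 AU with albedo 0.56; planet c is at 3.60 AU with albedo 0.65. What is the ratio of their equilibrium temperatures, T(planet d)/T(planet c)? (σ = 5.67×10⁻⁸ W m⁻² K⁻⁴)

T₁/T₂ ≈ 0.940

T_eq = [S₀(1−A)/(4σd²)]^(1/4), so T ∝ (1−A)^(1/4) / √d.
T₁ = [1360×0.44/(4×5.67×10⁻⁸×4.57²)]^(1/4) = 106.02 K.
T₂ = [1360×0.35/(4×5.67×10⁻⁸×3.60²)]^(1/4) = 112.81 K.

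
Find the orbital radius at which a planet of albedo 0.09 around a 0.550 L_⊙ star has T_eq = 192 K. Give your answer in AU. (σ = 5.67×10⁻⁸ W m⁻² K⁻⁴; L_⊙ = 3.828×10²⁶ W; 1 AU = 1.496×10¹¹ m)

L = 0.550 × 3.828×10²⁶ = 2.11×10²⁶ W.
From T_eq⁴ = L(1−A)/(16πσd²): d = √[L(1−A)/(16πσT_eq⁴)].
d = √[2.11×10²⁶ × 0.91 / (16π × 5.67×10⁻⁸ × (192)⁴)] = 2.22×10¹¹ m = 1.49 AU.

d ≈ 1.49 AU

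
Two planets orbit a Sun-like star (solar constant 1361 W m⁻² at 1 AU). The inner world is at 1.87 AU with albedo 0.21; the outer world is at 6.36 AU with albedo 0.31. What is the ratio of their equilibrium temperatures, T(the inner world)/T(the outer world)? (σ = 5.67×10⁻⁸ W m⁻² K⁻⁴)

T_eq = [S₀(1−A)/(4σd²)]^(1/4), so T ∝ (1−A)^(1/4) / √d.
T₁ = [1361×0.79/(4×5.67×10⁻⁸×1.87²)]^(1/4) = 191.88 K.
T₂ = [1361×0.69/(4×5.67×10⁻⁸×6.36²)]^(1/4) = 100.59 K.

T₁/T₂ ≈ 1.908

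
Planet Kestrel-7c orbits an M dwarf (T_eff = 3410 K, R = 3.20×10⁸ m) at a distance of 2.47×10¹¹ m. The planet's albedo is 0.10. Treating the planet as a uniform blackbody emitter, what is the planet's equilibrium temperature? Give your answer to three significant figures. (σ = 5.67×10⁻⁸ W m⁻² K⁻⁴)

L = 4πR_⋆²σT_⋆⁴ = 4π(3.20×10⁸)² × 5.67×10⁻⁸ × (3410)⁴ = 9.87×10²⁴ W.
S = L/(4πd²) = 12.9 W m⁻².
Energy balance: absorbed = emitted ⇒ πR²·S(1−A) = 4πR²·σT_eq⁴, so T_eq⁴ = S(1−A)/(4σ).
T_eq = [12.9 × 0.90 / (4 × 5.67×10⁻⁸)]^(1/4) = (5.11×10⁷)^(1/4) = 84.5 K.

T_eq ≈ 84.5 K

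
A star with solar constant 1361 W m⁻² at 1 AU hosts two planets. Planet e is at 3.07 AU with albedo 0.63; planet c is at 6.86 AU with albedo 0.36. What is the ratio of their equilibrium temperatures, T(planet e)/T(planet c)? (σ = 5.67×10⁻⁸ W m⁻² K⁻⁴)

T_eq = [S₀(1−A)/(4σd²)]^(1/4), so T ∝ (1−A)^(1/4) / √d.
T₁ = [1361×0.37/(4×5.67×10⁻⁸×3.07²)]^(1/4) = 123.89 K.
T₂ = [1361×0.64/(4×5.67×10⁻⁸×6.86²)]^(1/4) = 95.05 K.

T₁/T₂ ≈ 1.303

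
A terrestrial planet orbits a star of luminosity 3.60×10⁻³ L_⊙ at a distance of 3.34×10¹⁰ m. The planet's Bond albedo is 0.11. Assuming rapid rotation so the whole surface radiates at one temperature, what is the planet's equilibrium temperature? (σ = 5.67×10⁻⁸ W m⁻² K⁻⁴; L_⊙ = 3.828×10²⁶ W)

L = 3.60×10⁻³ × 3.828×10²⁶ = 1.38×10²⁴ W.
Flux: S = L/(4πd²) = 1.38×10²⁴/(4π×(3.34×10¹⁰)²) = 98.3 W m⁻².
Energy balance: absorbed = emitted ⇒ πR²·S(1−A) = 4πR²·σT_eq⁴, so T_eq⁴ = S(1−A)/(4σ).
T_eq = [98.3 × 0.89 / (4 × 5.67×10⁻⁸)]^(1/4) = (3.86×10⁸)^(1/4) = 140 K.

T_eq ≈ 140 K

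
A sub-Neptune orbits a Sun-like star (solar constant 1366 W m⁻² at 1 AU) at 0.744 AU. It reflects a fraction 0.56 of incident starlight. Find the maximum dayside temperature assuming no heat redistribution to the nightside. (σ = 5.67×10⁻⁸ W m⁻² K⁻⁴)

T_ss ≈ 372 K

Flux at 0.744 AU: S = 1366/0.744² = 2470 W m⁻².
With no redistribution each surface element balances locally: S(1−A) = σT⁴.
T = [2470 × 0.44 / 5.67×10⁻⁸]^(1/4) = (1.92×10¹⁰)^(1/4) = 372 K.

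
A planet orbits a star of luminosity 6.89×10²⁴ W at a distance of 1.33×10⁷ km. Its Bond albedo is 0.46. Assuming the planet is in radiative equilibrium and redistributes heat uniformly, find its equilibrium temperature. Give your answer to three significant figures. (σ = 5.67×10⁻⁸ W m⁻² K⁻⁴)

d = 1.33×10⁷ km = 1.33×10¹⁰ m.
Flux: S = L/(4πd²) = 6.89×10²⁴/(4π×(1.33×10¹⁰)²) = 3100 W m⁻².
Energy balance: absorbed = emitted ⇒ πR²·S(1−A) = 4πR²·σT_eq⁴, so T_eq⁴ = S(1−A)/(4σ).
T_eq = [3100 × 0.54 / (4 × 5.67×10⁻⁸)]^(1/4) = (7.38×10⁹)^(1/4) = 293 K.

T_eq ≈ 293 K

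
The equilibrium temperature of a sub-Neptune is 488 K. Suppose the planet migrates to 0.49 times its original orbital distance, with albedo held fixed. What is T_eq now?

T_eq ∝ L^(1/4) · d^(−1/2).
T′ = 488 / 0.49^(1/2) = 697 K.

T_eq ≈ 697 K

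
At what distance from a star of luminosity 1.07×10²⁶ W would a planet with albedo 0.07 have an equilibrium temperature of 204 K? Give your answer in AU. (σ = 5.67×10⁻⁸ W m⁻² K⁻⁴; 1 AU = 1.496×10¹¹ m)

From T_eq⁴ = L(1−A)/(16πσd²): d = √[L(1−A)/(16πσT_eq⁴)].
d = √[1.07×10²⁶ × 0.93 / (16π × 5.67×10⁻⁸ × (204)⁴)] = 1.42×10¹¹ m = 0.949 AU.

d ≈ 0.949 AU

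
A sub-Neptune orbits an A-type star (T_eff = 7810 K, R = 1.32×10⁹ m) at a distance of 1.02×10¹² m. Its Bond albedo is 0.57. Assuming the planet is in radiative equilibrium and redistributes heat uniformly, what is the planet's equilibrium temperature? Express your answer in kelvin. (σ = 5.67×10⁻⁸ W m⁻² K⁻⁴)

L = 4πR_⋆²σT_⋆⁴ = 4π(1.32×10⁹)² × 5.67×10⁻⁸ × (7810)⁴ = 4.62×10²⁷ W.
S = L/(4πd²) = 353 W m⁻².
Energy balance: absorbed = emitted ⇒ πR²·S(1−A) = 4πR²·σT_eq⁴, so T_eq⁴ = S(1−A)/(4σ).
T_eq = [353 × 0.43 / (4 × 5.67×10⁻⁸)]^(1/4) = (6.70×10⁸)^(1/4) = 161 K.

T_eq ≈ 161 K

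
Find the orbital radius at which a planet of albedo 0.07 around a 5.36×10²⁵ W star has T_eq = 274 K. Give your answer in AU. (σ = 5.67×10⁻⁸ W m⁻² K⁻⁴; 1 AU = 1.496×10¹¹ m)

From T_eq⁴ = L(1−A)/(16πσd²): d = √[L(1−A)/(16πσT_eq⁴)].
d = √[5.36×10²⁵ × 0.93 / (16π × 5.67×10⁻⁸ × (274)⁴)] = 5.57×10¹⁰ m = 0.372 AU.

d ≈ 0.372 AU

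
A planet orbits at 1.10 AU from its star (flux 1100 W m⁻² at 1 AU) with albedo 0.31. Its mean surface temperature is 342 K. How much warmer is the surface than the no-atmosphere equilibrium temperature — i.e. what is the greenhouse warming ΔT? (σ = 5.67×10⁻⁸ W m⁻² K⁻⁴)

ΔT ≈ 112.7 K

S = 1100/1.10² = 909.1 W m⁻².
T_eq = [S(1−A)/(4σ)]^(1/4) = [909.1×0.69/(4×5.67×10⁻⁸)]^(1/4) = 229.3 K.
ΔT = T_surf − T_eq = 342 − 229.3.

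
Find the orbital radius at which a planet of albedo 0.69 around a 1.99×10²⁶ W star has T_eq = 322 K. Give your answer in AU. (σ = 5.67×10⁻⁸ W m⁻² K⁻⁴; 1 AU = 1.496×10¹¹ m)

d ≈ 0.300 AU

From T_eq⁴ = L(1−A)/(16πσd²): d = √[L(1−A)/(16πσT_eq⁴)].
d = √[1.99×10²⁶ × 0.31 / (16π × 5.67×10⁻⁸ × (322)⁴)] = 4.49×10¹⁰ m = 0.300 AU.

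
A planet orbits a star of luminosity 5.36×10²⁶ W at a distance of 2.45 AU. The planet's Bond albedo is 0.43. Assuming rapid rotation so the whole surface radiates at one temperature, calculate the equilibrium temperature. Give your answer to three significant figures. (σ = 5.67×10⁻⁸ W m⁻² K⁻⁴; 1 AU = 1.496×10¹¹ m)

T_eq ≈ 168 K

d = 2.45 AU = 3.67×10¹¹ m.
Flux: S = L/(4πd²) = 5.36×10²⁶/(4π×(3.67×10¹¹)²) = 318 W m⁻².
Energy balance: absorbed = emitted ⇒ πR²·S(1−A) = 4πR²·σT_eq⁴, so T_eq⁴ = S(1−A)/(4σ).
T_eq = [318 × 0.57 / (4 × 5.67×10⁻⁸)]^(1/4) = (7.98×10⁸)^(1/4) = 168 K.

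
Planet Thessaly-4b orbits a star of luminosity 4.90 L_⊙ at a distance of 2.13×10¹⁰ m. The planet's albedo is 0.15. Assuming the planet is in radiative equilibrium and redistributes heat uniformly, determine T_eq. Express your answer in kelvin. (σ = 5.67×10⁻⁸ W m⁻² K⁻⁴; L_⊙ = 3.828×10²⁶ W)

T_eq ≈ 1050 K

L = 4.90 × 3.828×10²⁶ = 1.88×10²⁷ W.
Flux: S = L/(4πd²) = 1.88×10²⁷/(4π×(2.13×10¹⁰)²) = 3.29×10⁵ W m⁻².
Energy balance: absorbed = emitted ⇒ πR²·S(1−A) = 4πR²·σT_eq⁴, so T_eq⁴ = S(1−A)/(4σ).
T_eq = [3.29×10⁵ × 0.85 / (4 × 5.67×10⁻⁸)]^(1/4) = (1.23×10¹²)^(1/4) = 1050 K.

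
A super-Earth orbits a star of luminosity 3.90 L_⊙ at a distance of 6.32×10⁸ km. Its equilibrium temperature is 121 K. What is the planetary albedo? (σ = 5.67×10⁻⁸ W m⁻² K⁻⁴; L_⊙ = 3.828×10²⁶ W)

d = 6.32×10⁸ km = 6.32×10¹¹ m.
L = 3.90 × 3.828×10²⁶ = 1.49×10²⁷ W.
Flux: S = L/(4πd²) = 1.49×10²⁷/(4π×(6.32×10¹¹)²) = 297 W m⁻².
From T_eq⁴ = S(1−A)/(4σ): 1−A = 4σT_eq⁴/S.
1−A = 4 × 5.67×10⁻⁸ × (121)⁴ / 297 = 0.163.

A ≈ 0.84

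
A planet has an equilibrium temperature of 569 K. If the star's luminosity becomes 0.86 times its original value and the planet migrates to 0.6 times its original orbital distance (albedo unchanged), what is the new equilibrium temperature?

T_eq ≈ 707 K

T_eq ∝ L^(1/4) · d^(−1/2).
T′ = 569 × 0.86^(1/4) / 0.6^(1/2) = 707 K.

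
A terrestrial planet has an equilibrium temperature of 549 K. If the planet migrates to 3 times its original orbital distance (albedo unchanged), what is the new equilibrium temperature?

T_eq ∝ L^(1/4) · d^(−1/2).
T′ = 549 / 3^(1/2) = 317 K.

T_eq ≈ 317 K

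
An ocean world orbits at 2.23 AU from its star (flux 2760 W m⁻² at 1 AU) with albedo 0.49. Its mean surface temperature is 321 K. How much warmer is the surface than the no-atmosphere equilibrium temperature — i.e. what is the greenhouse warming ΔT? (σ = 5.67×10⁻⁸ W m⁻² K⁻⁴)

S = 2760/2.23² = 555.0 W m⁻².
T_eq = [S(1−A)/(4σ)]^(1/4) = [555.0×0.51/(4×5.67×10⁻⁸)]^(1/4) = 188.0 K.
ΔT = T_surf − T_eq = 321 − 188.0.

ΔT ≈ 133.0 K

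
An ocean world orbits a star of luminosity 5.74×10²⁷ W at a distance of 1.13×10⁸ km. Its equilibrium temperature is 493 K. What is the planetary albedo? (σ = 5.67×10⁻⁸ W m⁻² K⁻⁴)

d = 1.13×10⁸ km = 1.13×10¹¹ m.
Flux: S = L/(4πd²) = 5.74×10²⁷/(4π×(1.13×10¹¹)²) = 3.58×10⁴ W m⁻².
From T_eq⁴ = S(1−A)/(4σ): 1−A = 4σT_eq⁴/S.
1−A = 4 × 5.67×10⁻⁸ × (493)⁴ / 3.58×10⁴ = 0.375.

A ≈ 0.63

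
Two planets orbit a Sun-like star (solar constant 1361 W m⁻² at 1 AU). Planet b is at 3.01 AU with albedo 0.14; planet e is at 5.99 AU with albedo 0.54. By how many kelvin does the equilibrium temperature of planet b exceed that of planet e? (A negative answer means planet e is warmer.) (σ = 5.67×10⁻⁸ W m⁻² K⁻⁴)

T_eq = [S₀(1−A)/(4σd²)]^(1/4), so T ∝ (1−A)^(1/4) / √d.
T₁ = [1361×0.86/(4×5.67×10⁻⁸×3.01²)]^(1/4) = 154.49 K.
T₂ = [1361×0.46/(4×5.67×10⁻⁸×5.99²)]^(1/4) = 93.65 K.

ΔT ≈ 60.8 K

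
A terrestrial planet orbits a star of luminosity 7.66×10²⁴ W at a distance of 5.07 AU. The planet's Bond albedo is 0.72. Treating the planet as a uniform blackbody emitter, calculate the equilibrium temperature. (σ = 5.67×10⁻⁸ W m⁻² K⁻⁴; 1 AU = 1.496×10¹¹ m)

T_eq ≈ 33.8 K

d = 5.07 AU = 7.58×10¹¹ m.
Flux: S = L/(4πd²) = 7.66×10²⁴/(4π×(7.58×10¹¹)²) = 1.06 W m⁻².
Energy balance: absorbed = emitted ⇒ πR²·S(1−A) = 4πR²·σT_eq⁴, so T_eq⁴ = S(1−A)/(4σ).
T_eq = [1.06 × 0.28 / (4 × 5.67×10⁻⁸)]^(1/4) = (1.31×10⁶)^(1/4) = 33.8 K.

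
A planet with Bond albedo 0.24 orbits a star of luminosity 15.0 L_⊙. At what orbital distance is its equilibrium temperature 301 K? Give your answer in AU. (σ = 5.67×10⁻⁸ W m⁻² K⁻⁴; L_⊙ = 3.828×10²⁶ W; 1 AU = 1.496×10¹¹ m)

L = 15.0 × 3.828×10²⁶ = 5.74×10²⁷ W.
From T_eq⁴ = L(1−A)/(16πσd²): d = √[L(1−A)/(16πσT_eq⁴)].
d = √[5.74×10²⁷ × 0.76 / (16π × 5.67×10⁻⁸ × (301)⁴)] = 4.32×10¹¹ m = 2.89 AU.

d ≈ 2.89 AU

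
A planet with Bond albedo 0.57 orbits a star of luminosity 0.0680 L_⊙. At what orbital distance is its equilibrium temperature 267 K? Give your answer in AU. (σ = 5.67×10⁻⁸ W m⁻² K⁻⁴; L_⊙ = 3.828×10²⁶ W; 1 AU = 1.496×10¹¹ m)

d ≈ 0.186 AU

L = 0.0680 × 3.828×10²⁶ = 2.60×10²⁵ W.
From T_eq⁴ = L(1−A)/(16πσd²): d = √[L(1−A)/(16πσT_eq⁴)].
d = √[2.60×10²⁵ × 0.43 / (16π × 5.67×10⁻⁸ × (267)⁴)] = 2.78×10¹⁰ m = 0.186 AU.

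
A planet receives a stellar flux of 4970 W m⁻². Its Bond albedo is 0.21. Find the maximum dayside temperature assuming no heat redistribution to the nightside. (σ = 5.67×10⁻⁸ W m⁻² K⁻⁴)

T_ss ≈ 513 K

With no redistribution each surface element balances locally: S(1−A) = σT⁴.
T = [4970 × 0.79 / 5.67×10⁻⁸]^(1/4) = (6.92×10¹⁰)^(1/4) = 513 K.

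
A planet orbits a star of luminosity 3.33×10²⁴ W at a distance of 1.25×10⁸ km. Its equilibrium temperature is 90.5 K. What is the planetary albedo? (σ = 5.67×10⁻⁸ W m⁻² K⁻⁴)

d = 1.25×10⁸ km = 1.25×10¹¹ m.
Flux: S = L/(4πd²) = 3.33×10²⁴/(4π×(1.25×10¹¹)²) = 17.0 W m⁻².
From T_eq⁴ = S(1−A)/(4σ): 1−A = 4σT_eq⁴/S.
1−A = 4 × 5.67×10⁻⁸ × (90.5)⁴ / 17.0 = 0.897.

A ≈ 0.10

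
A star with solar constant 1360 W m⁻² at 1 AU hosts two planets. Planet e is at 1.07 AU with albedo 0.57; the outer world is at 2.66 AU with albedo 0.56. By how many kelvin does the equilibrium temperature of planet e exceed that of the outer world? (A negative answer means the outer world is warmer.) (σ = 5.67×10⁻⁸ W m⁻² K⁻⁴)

T_eq = [S₀(1−A)/(4σd²)]^(1/4), so T ∝ (1−A)^(1/4) / √d.
T₁ = [1360×0.43/(4×5.67×10⁻⁸×1.07²)]^(1/4) = 217.85 K.
T₂ = [1360×0.44/(4×5.67×10⁻⁸×2.66²)]^(1/4) = 138.96 K.

ΔT ≈ 78.9 K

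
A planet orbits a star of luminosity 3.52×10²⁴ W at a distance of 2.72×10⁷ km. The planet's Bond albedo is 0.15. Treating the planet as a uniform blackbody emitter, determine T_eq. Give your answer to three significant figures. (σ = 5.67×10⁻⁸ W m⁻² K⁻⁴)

T_eq ≈ 194 K

d = 2.72×10⁷ km = 2.72×10¹⁰ m.
Flux: S = L/(4πd²) = 3.52×10²⁴/(4π×(2.72×10¹⁰)²) = 379 W m⁻².
Energy balance: absorbed = emitted ⇒ πR²·S(1−A) = 4πR²·σT_eq⁴, so T_eq⁴ = S(1−A)/(4σ).
T_eq = [379 × 0.85 / (4 × 5.67×10⁻⁸)]^(1/4) = (1.42×10⁹)^(1/4) = 194 K.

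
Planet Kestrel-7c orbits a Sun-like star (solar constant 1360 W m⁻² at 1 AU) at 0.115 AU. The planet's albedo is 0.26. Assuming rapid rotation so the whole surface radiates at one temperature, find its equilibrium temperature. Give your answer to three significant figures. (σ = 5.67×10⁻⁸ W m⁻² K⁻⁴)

T_eq ≈ 761 K

Flux at 0.115 AU: S = 1360/0.115² = 1.03×10⁵ W m⁻².
Energy balance: absorbed = emitted ⇒ πR²·S(1−A) = 4πR²·σT_eq⁴, so T_eq⁴ = S(1−A)/(4σ).
T_eq = [1.03×10⁵ × 0.74 / (4 × 5.67×10⁻⁸)]^(1/4) = (3.36×10¹¹)^(1/4) = 761 K.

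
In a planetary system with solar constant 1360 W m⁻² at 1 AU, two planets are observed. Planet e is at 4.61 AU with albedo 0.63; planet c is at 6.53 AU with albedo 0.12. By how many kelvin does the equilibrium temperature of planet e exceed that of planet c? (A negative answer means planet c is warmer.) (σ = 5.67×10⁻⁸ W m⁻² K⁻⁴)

T_eq = [S₀(1−A)/(4σd²)]^(1/4), so T ∝ (1−A)^(1/4) / √d.
T₁ = [1360×0.37/(4×5.67×10⁻⁸×4.61²)]^(1/4) = 101.08 K.
T₂ = [1360×0.88/(4×5.67×10⁻⁸×6.53²)]^(1/4) = 105.47 K.

ΔT ≈ -4.4 K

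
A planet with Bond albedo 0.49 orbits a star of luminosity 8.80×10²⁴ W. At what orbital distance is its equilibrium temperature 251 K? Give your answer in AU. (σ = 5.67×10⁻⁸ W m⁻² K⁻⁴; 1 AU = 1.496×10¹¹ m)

From T_eq⁴ = L(1−A)/(16πσd²): d = √[L(1−A)/(16πσT_eq⁴)].
d = √[8.80×10²⁴ × 0.51 / (16π × 5.67×10⁻⁸ × (251)⁴)] = 1.99×10¹⁰ m = 0.133 AU.

d ≈ 0.133 AU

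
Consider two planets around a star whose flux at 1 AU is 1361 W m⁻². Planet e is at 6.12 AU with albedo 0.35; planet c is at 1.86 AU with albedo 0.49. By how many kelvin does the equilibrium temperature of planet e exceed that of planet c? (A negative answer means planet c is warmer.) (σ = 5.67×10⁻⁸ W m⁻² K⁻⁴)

ΔT ≈ -71.4 K

T_eq = [S₀(1−A)/(4σd²)]^(1/4), so T ∝ (1−A)^(1/4) / √d.
T₁ = [1361×0.65/(4×5.67×10⁻⁸×6.12²)]^(1/4) = 101.02 K.
T₂ = [1361×0.51/(4×5.67×10⁻⁸×1.86²)]^(1/4) = 172.46 K.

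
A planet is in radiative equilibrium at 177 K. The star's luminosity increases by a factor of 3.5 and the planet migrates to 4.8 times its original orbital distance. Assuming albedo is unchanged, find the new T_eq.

T_eq ≈ 111 K

T_eq ∝ L^(1/4) · d^(−1/2).
T′ = 177 × 3.5^(1/4) / 4.8^(1/2) = 111 K.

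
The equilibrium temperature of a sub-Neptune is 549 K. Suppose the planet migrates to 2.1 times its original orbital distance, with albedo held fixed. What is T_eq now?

T_eq ∝ L^(1/4) · d^(−1/2).
T′ = 549 / 2.1^(1/2) = 379 K.

T_eq ≈ 379 K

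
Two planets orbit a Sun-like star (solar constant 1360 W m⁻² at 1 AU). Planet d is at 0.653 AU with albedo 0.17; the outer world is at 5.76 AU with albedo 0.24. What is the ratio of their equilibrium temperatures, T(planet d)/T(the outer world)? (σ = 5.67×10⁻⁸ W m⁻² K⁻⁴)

T₁/T₂ ≈ 3.036

T_eq = [S₀(1−A)/(4σd²)]^(1/4), so T ∝ (1−A)^(1/4) / √d.
T₁ = [1360×0.83/(4×5.67×10⁻⁸×0.653²)]^(1/4) = 328.69 K.
T₂ = [1360×0.76/(4×5.67×10⁻⁸×5.76²)]^(1/4) = 108.26 K.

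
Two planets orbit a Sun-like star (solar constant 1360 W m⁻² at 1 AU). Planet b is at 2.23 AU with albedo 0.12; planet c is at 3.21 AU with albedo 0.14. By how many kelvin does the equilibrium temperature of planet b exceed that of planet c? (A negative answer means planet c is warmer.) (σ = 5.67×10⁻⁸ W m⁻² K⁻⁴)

ΔT ≈ 30.9 K

T_eq = [S₀(1−A)/(4σd²)]^(1/4), so T ∝ (1−A)^(1/4) / √d.
T₁ = [1360×0.88/(4×5.67×10⁻⁸×2.23²)]^(1/4) = 180.49 K.
T₂ = [1360×0.86/(4×5.67×10⁻⁸×3.21²)]^(1/4) = 149.57 K.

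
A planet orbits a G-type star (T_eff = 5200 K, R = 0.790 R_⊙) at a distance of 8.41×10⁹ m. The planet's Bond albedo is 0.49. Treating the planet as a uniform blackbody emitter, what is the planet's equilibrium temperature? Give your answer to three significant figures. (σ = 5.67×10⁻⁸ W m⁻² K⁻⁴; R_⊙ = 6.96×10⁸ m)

T_eq ≈ 795 K

R_⋆ = 0.790 × 6.96×10⁸ = 5.50×10⁸ m.
L = 4πR_⋆²σT_⋆⁴ = 4π(5.50×10⁸)² × 5.67×10⁻⁸ × (5200)⁴ = 1.57×10²⁶ W.
S = L/(4πd²) = 1.77×10⁵ W m⁻².
Energy balance: absorbed = emitted ⇒ πR²·S(1−A) = 4πR²·σT_eq⁴, so T_eq⁴ = S(1−A)/(4σ).
T_eq = [1.77×10⁵ × 0.51 / (4 × 5.67×10⁻⁸)]^(1/4) = (3.98×10¹¹)^(1/4) = 795 K.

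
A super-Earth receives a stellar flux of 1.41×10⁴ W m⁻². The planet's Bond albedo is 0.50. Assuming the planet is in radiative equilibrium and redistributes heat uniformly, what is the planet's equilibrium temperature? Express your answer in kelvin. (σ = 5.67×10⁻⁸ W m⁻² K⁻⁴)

Energy balance: absorbed = emitted ⇒ πR²·S(1−A) = 4πR²·σT_eq⁴, so T_eq⁴ = S(1−A)/(4σ).
T_eq = [1.41×10⁴ × 0.50 / (4 × 5.67×10⁻⁸)]^(1/4) = (3.11×10¹⁰)^(1/4) = 420 K.

T_eq ≈ 420 K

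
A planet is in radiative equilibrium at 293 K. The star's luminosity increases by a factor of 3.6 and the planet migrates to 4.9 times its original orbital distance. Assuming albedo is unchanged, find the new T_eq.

T_eq ∝ L^(1/4) · d^(−1/2).
T′ = 293 × 3.6^(1/4) / 4.9^(1/2) = 182 K.

T_eq ≈ 182 K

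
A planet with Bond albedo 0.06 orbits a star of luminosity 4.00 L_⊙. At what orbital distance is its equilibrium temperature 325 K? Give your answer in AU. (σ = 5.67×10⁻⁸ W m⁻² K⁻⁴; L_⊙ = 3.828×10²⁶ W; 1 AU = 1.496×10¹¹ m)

L = 4.00 × 3.828×10²⁶ = 1.53×10²⁷ W.
From T_eq⁴ = L(1−A)/(16πσd²): d = √[L(1−A)/(16πσT_eq⁴)].
d = √[1.53×10²⁷ × 0.94 / (16π × 5.67×10⁻⁸ × (325)⁴)] = 2.13×10¹¹ m = 1.42 AU.

d ≈ 1.42 AU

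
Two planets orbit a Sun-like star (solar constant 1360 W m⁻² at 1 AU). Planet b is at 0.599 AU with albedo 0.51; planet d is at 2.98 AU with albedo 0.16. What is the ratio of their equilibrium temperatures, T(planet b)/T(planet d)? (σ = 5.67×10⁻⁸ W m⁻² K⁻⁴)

T_eq = [S₀(1−A)/(4σd²)]^(1/4), so T ∝ (1−A)^(1/4) / √d.
T₁ = [1360×0.49/(4×5.67×10⁻⁸×0.599²)]^(1/4) = 300.82 K.
T₂ = [1360×0.84/(4×5.67×10⁻⁸×2.98²)]^(1/4) = 154.32 K.

T₁/T₂ ≈ 1.949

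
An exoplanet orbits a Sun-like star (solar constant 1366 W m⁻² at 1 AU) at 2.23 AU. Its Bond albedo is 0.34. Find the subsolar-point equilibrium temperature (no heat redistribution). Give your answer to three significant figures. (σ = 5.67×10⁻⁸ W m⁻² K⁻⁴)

Flux at 2.23 AU: S = 1366/2.23² = 275 W m⁻².
At the subsolar point the surface absorbs S(1−A) and emits σT⁴ per unit area — no factor of 4, since only the local patch is in balance.
T = [275 × 0.66 / 5.67×10⁻⁸]^(1/4) = (3.20×10⁹)^(1/4) = 238 K.

T_ss ≈ 238 K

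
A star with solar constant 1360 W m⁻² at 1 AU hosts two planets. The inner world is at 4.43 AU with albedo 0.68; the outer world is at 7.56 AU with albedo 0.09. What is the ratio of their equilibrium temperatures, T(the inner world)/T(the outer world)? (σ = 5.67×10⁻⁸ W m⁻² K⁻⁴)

T₁/T₂ ≈ 1.006

T_eq = [S₀(1−A)/(4σd²)]^(1/4), so T ∝ (1−A)^(1/4) / √d.
T₁ = [1360×0.32/(4×5.67×10⁻⁸×4.43²)]^(1/4) = 99.44 K.
T₂ = [1360×0.91/(4×5.67×10⁻⁸×7.56²)]^(1/4) = 98.85 K.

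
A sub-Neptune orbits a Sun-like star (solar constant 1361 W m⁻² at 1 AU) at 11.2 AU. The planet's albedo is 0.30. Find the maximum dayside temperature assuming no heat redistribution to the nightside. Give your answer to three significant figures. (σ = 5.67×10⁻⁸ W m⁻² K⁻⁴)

T_ss ≈ 108 K

Flux at 11.2 AU: S = 1361/11.2² = 10.8 W m⁻².
With no redistribution each surface element balances locally: S(1−A) = σT⁴.
T = [10.8 × 0.70 / 5.67×10⁻⁸]^(1/4) = (1.34×10⁸)^(1/4) = 108 K.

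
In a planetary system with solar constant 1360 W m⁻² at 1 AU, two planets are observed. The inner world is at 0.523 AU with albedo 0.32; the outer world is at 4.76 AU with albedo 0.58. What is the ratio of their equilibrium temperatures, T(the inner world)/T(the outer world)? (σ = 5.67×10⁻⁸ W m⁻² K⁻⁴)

T₁/T₂ ≈ 3.403

T_eq = [S₀(1−A)/(4σd²)]^(1/4), so T ∝ (1−A)^(1/4) / √d.
T₁ = [1360×0.68/(4×5.67×10⁻⁸×0.523²)]^(1/4) = 349.42 K.
T₂ = [1360×0.42/(4×5.67×10⁻⁸×4.76²)]^(1/4) = 102.68 K.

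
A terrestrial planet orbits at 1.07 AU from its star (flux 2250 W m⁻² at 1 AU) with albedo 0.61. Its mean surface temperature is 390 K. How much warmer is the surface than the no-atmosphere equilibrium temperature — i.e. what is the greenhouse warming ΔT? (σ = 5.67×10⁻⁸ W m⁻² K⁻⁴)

ΔT ≈ 148.9 K

S = 2250/1.07² = 1965 W m⁻².
T_eq = [S(1−A)/(4σ)]^(1/4) = [1965×0.39/(4×5.67×10⁻⁸)]^(1/4) = 241.1 K.
ΔT = T_surf − T_eq = 390 − 241.1.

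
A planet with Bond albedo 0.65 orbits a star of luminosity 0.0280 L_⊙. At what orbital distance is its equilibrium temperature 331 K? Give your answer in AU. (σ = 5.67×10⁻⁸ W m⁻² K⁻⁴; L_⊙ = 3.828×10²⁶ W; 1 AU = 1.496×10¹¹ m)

d ≈ 0.0700 AU

L = 0.0280 × 3.828×10²⁶ = 1.07×10²⁵ W.
From T_eq⁴ = L(1−A)/(16πσd²): d = √[L(1−A)/(16πσT_eq⁴)].
d = √[1.07×10²⁵ × 0.35 / (16π × 5.67×10⁻⁸ × (331)⁴)] = 1.05×10¹⁰ m = 0.0700 AU.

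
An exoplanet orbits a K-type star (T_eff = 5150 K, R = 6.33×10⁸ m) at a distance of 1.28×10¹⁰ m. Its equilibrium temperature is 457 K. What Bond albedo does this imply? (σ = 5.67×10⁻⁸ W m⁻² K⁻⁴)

L = 4πR_⋆²σT_⋆⁴ = 4π(6.33×10⁸)² × 5.67×10⁻⁸ × (5150)⁴ = 2.01×10²⁶ W.
S = L/(4πd²) = 9.75×10⁴ W m⁻².
From T_eq⁴ = S(1−A)/(4σ): 1−A = 4σT_eq⁴/S.
1−A = 4 × 5.67×10⁻⁸ × (457)⁴ / 9.75×10⁴ = 0.101.

A ≈ 0.90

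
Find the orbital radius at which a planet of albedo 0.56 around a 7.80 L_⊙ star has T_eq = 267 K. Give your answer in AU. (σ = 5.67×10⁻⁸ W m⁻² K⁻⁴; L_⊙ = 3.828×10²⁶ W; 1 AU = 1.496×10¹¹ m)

d ≈ 2.01 AU

L = 7.80 × 3.828×10²⁶ = 2.99×10²⁷ W.
From T_eq⁴ = L(1−A)/(16πσd²): d = √[L(1−A)/(16πσT_eq⁴)].
d = √[2.99×10²⁷ × 0.44 / (16π × 5.67×10⁻⁸ × (267)⁴)] = 3.01×10¹¹ m = 2.01 AU.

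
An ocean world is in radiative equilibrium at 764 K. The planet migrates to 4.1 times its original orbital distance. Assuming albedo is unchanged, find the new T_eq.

T_eq ∝ L^(1/4) · d^(−1/2).
T′ = 764 / 4.1^(1/2) = 377 K.

T_eq ≈ 377 K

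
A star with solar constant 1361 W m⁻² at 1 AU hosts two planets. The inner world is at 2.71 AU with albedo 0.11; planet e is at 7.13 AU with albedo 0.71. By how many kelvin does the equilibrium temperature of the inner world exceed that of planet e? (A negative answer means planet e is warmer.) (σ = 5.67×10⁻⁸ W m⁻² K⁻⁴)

T_eq = [S₀(1−A)/(4σd²)]^(1/4), so T ∝ (1−A)^(1/4) / √d.
T₁ = [1361×0.89/(4×5.67×10⁻⁸×2.71²)]^(1/4) = 164.22 K.
T₂ = [1361×0.29/(4×5.67×10⁻⁸×7.13²)]^(1/4) = 76.49 K.

ΔT ≈ 87.7 K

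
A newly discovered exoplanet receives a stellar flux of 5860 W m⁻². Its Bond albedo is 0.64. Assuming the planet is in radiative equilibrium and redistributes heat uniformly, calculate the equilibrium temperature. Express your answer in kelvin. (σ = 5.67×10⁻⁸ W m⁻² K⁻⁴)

Energy balance: absorbed = emitted ⇒ πR²·S(1−A) = 4πR²·σT_eq⁴, so T_eq⁴ = S(1−A)/(4σ).
T_eq = [5860 × 0.36 / (4 × 5.67×10⁻⁸)]^(1/4) = (9.30×10⁹)^(1/4) = 311 K.

T_eq ≈ 311 K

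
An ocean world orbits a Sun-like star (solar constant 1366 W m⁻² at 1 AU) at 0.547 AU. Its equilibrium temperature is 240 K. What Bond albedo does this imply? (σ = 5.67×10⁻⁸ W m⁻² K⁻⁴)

Flux at 0.547 AU: S = 1366/0.547² = 4570 W m⁻².
From T_eq⁴ = S(1−A)/(4σ): 1−A = 4σT_eq⁴/S.
1−A = 4 × 5.67×10⁻⁸ × (240)⁴ / 4570 = 0.165.

A ≈ 0.84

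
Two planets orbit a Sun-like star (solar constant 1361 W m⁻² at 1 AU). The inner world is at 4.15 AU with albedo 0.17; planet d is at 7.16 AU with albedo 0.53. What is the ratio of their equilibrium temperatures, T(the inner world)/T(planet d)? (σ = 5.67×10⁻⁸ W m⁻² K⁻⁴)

T_eq = [S₀(1−A)/(4σd²)]^(1/4), so T ∝ (1−A)^(1/4) / √d.
T₁ = [1361×0.83/(4×5.67×10⁻⁸×4.15²)]^(1/4) = 130.41 K.
T₂ = [1361×0.47/(4×5.67×10⁻⁸×7.16²)]^(1/4) = 86.12 K.

T₁/T₂ ≈ 1.514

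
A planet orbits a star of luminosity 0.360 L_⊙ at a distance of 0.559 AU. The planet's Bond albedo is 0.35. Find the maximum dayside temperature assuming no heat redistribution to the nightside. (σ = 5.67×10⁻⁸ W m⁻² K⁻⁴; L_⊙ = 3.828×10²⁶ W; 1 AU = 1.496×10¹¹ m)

T_ss ≈ 366 K

d = 0.559 AU = 8.36×10¹⁰ m.
L = 0.360 × 3.828×10²⁶ = 1.38×10²⁶ W.
Flux: S = L/(4πd²) = 1.38×10²⁶/(4π×(8.36×10¹⁰)²) = 1570 W m⁻².
With no redistribution each surface element balances locally: S(1−A) = σT⁴.
T = [1570 × 0.65 / 5.67×10⁻⁸]^(1/4) = (1.80×10¹⁰)^(1/4) = 366 K.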